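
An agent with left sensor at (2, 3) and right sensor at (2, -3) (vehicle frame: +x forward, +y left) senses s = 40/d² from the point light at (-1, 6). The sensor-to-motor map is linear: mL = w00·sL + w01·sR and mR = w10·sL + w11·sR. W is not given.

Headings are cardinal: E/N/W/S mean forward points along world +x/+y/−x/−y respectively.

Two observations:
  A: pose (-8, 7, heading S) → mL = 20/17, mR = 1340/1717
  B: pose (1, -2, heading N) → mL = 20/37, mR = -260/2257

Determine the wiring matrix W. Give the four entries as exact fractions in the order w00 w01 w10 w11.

1/2 0 1/2 -1

obs A: pose=(-8,7,S) → sL=40/17, sR=40/101, mL=20/17, mR=1340/1717
obs B: pose=(1,-2,N) → sL=40/37, sR=40/61, mL=20/37, mR=-260/2257
sensor matrix S = [[40/17, 40/101], [40/37, 40/61]]; det S = 4320000/3875269
solve [mL_A; mL_B] = S·[w00; w01] and [mR_A; mR_B] = S·[w10; w11]:
  w00 = 1/2, w01 = 0, w10 = 1/2, w11 = -1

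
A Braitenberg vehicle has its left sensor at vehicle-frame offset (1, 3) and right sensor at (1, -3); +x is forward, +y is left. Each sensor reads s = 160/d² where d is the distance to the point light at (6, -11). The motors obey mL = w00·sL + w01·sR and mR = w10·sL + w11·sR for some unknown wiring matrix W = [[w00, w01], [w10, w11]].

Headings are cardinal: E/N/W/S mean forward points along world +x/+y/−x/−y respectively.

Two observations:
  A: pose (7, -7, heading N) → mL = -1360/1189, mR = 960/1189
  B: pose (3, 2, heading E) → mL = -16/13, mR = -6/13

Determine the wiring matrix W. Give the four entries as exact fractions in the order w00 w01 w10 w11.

1/2 -1 1/2 -1/2

obs A: pose=(7,-7,N) → sL=160/29, sR=160/41, mL=-1360/1189, mR=960/1189
obs B: pose=(3,2,E) → sL=8/13, sR=20/13, mL=-16/13, mR=-6/13
sensor matrix S = [[160/29, 160/41], [8/13, 20/13]]; det S = 94080/15457
solve [mL_A; mL_B] = S·[w00; w01] and [mR_A; mR_B] = S·[w10; w11]:
  w00 = 1/2, w01 = -1, w10 = 1/2, w11 = -1/2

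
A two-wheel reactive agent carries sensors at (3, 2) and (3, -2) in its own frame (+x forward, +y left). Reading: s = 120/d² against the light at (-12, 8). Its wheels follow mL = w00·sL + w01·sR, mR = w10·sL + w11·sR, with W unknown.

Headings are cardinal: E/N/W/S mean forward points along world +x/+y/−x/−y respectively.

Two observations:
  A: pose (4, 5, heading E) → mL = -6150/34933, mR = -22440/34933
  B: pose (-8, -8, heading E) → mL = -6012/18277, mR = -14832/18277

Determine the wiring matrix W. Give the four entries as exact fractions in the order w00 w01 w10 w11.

obs A: pose=(4,5,E) → sL=60/181, sR=60/193, mL=-6150/34933, mR=-22440/34933
obs B: pose=(-8,-8,E) → sL=24/49, sR=120/373, mL=-6012/18277, mR=-14832/18277
sensor matrix S = [[60/181, 60/193], [24/49, 120/373]]; det S = -29128320/638470441
solve [mL_A; mL_B] = S·[w00; w01] and [mR_A; mR_B] = S·[w10; w11]:
  w00 = -1, w01 = 1/2, w10 = -1, w11 = -1

-1 1/2 -1 -1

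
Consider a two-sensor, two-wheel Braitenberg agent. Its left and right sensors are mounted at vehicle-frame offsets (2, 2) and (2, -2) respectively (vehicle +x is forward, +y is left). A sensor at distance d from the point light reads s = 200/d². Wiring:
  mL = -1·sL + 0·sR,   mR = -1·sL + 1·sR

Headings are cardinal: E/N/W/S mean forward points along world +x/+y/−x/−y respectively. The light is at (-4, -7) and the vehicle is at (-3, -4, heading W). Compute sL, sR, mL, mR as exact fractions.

left sensor world pos  = (-5, -6); dL² = 2
right sensor world pos = (-5, -2); dR² = 26
sL = 200/2 = 100
sR = 200/26 = 100/13
mL = -1·sL + 0·sR = -100
mR = -1·sL + 1·sR = -1200/13

100 100/13 -100 -1200/13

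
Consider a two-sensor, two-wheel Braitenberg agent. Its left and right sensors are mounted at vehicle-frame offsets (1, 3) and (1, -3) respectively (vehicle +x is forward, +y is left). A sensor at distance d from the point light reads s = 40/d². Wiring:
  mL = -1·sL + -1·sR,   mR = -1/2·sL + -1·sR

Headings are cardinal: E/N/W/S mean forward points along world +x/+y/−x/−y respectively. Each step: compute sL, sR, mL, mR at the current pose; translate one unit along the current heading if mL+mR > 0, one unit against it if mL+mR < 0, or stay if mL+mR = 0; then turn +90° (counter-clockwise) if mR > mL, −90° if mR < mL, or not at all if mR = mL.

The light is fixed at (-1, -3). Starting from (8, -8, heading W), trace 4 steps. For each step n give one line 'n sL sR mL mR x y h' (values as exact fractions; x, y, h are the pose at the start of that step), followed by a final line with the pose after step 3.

n=0: pose=(8,-8,W); sL=5/16, sR=10/17; mL=-245/272, mR=-405/544; mL+mR=-895/544 → advance -1; mR−mL=5/32 → turn +1·90°
n=1: pose=(9,-8,S); sL=8/41, sR=8/17; mL=-464/697, mR=-396/697; mL+mR=-860/697 → advance -1; mR−mL=4/41 → turn +1·90°
n=2: pose=(9,-7,E); sL=20/61, sR=4/17; mL=-584/1037, mR=-414/1037; mL+mR=-998/1037 → advance -1; mR−mL=10/61 → turn +1·90°
n=3: pose=(8,-7,N); sL=8/9, sR=40/153; mL=-176/153, mR=-12/17; mL+mR=-284/153 → advance -1; mR−mL=4/9 → turn +1·90°

0 5/16 10/17 -245/272 -405/544 8 -8 W
1 8/41 8/17 -464/697 -396/697 9 -8 S
2 20/61 4/17 -584/1037 -414/1037 9 -7 E
3 8/9 40/153 -176/153 -12/17 8 -7 N
final 8 -8 W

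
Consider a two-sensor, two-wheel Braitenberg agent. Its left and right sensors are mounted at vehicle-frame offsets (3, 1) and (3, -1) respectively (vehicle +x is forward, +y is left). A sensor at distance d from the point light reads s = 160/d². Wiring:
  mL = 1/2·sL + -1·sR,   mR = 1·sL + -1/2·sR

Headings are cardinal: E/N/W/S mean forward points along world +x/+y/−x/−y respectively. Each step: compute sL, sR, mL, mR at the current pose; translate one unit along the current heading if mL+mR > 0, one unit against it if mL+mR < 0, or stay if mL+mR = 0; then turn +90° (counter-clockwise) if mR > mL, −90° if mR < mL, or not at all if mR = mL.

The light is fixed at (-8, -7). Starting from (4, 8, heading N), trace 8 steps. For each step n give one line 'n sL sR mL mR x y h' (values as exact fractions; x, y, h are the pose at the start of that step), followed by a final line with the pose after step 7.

0 32/89 160/493 -6352/43877 8656/43877 4 8 N
1 80/153 16/37 -968/5661 1736/5661 4 9 W
2 160/313 160/269 -28560/84197 18000/84197 3 9 S
3 4/13 40/113 -294/1469 192/1469 3 10 E
4 160/481 160/521 -35280/250601 44880/250601 2 10 N
5 80/169 16/41 -1064/6929 1928/6929 2 11 W
6 32/65 160/289 -5776/18785 4048/18785 1 11 S
7 5/17 40/117 -775/3978 245/1989 1 12 E
final 0 12 N

n=0: pose=(4,8,N); sL=32/89, sR=160/493; mL=-6352/43877, mR=8656/43877; mL+mR=2304/43877 → advance +1; mR−mL=15008/43877 → turn +1·90°
n=1: pose=(4,9,W); sL=80/153, sR=16/37; mL=-968/5661, mR=1736/5661; mL+mR=256/1887 → advance +1; mR−mL=2704/5661 → turn +1·90°
n=2: pose=(3,9,S); sL=160/313, sR=160/269; mL=-28560/84197, mR=18000/84197; mL+mR=-10560/84197 → advance -1; mR−mL=46560/84197 → turn +1·90°
n=3: pose=(3,10,E); sL=4/13, sR=40/113; mL=-294/1469, mR=192/1469; mL+mR=-102/1469 → advance -1; mR−mL=486/1469 → turn +1·90°
n=4: pose=(2,10,N); sL=160/481, sR=160/521; mL=-35280/250601, mR=44880/250601; mL+mR=9600/250601 → advance +1; mR−mL=80160/250601 → turn +1·90°
n=5: pose=(2,11,W); sL=80/169, sR=16/41; mL=-1064/6929, mR=1928/6929; mL+mR=864/6929 → advance +1; mR−mL=2992/6929 → turn +1·90°
n=6: pose=(1,11,S); sL=32/65, sR=160/289; mL=-5776/18785, mR=4048/18785; mL+mR=-1728/18785 → advance -1; mR−mL=9824/18785 → turn +1·90°
n=7: pose=(1,12,E); sL=5/17, sR=40/117; mL=-775/3978, mR=245/1989; mL+mR=-95/1326 → advance -1; mR−mL=1265/3978 → turn +1·90°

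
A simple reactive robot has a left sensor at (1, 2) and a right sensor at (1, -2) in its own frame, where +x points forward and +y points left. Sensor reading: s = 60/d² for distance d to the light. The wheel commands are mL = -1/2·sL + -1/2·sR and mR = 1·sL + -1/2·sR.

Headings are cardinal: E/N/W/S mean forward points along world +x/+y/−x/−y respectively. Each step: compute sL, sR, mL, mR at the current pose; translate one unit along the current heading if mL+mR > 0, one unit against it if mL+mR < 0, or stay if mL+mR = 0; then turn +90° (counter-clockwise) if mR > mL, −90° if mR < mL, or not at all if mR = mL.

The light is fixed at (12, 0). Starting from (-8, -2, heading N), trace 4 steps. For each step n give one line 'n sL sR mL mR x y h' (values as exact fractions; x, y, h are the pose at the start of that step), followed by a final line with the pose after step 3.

n=0: pose=(-8,-2,N); sL=12/97, sR=12/65; mL=-972/6305, mR=198/6305; mL+mR=-774/6305 → advance -1; mR−mL=18/97 → turn +1·90°
n=1: pose=(-8,-3,W); sL=30/233, sR=30/221; mL=-6810/51493, mR=3135/51493; mL+mR=-3675/51493 → advance -1; mR−mL=45/233 → turn +1·90°
n=2: pose=(-7,-3,S); sL=12/61, sR=60/457; mL=-4572/27877, mR=3654/27877; mL+mR=-918/27877 → advance -1; mR−mL=18/61 → turn +1·90°
n=3: pose=(-7,-2,E); sL=5/27, sR=3/17; mL=-83/459, mR=89/918; mL+mR=-77/918 → advance -1; mR−mL=5/18 → turn +1·90°

0 12/97 12/65 -972/6305 198/6305 -8 -2 N
1 30/233 30/221 -6810/51493 3135/51493 -8 -3 W
2 12/61 60/457 -4572/27877 3654/27877 -7 -3 S
3 5/27 3/17 -83/459 89/918 -7 -2 E
final -8 -2 N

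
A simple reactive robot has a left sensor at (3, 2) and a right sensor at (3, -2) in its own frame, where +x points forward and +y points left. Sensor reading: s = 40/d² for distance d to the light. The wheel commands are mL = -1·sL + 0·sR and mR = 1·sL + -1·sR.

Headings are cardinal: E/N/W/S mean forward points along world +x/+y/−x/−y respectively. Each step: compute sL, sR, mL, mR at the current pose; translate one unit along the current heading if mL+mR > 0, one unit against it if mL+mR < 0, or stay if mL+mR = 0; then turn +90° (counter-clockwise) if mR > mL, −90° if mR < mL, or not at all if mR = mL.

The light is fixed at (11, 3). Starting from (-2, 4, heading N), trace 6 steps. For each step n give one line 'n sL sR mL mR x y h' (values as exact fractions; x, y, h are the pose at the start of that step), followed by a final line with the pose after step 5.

n=0: pose=(-2,4,N); sL=40/241, sR=40/137; mL=-40/241, mR=-4160/33017; mL+mR=-40/137 → advance -1; mR−mL=1320/33017 → turn +1·90°
n=1: pose=(-2,3,W); sL=2/13, sR=2/13; mL=-2/13, mR=0; mL+mR=-2/13 → advance -1; mR−mL=2/13 → turn +1·90°
n=2: pose=(-1,3,S); sL=40/109, sR=8/41; mL=-40/109, mR=768/4469; mL+mR=-8/41 → advance -1; mR−mL=2408/4469 → turn +1·90°
n=3: pose=(-1,4,E); sL=4/9, sR=20/41; mL=-4/9, mR=-16/369; mL+mR=-20/41 → advance -1; mR−mL=148/369 → turn +1·90°
n=4: pose=(-2,4,N); sL=40/241, sR=40/137; mL=-40/241, mR=-4160/33017; mL+mR=-40/137 → advance -1; mR−mL=1320/33017 → turn +1·90°
n=5: pose=(-2,3,W); sL=2/13, sR=2/13; mL=-2/13, mR=0; mL+mR=-2/13 → advance -1; mR−mL=2/13 → turn +1·90°

0 40/241 40/137 -40/241 -4160/33017 -2 4 N
1 2/13 2/13 -2/13 0 -2 3 W
2 40/109 8/41 -40/109 768/4469 -1 3 S
3 4/9 20/41 -4/9 -16/369 -1 4 E
4 40/241 40/137 -40/241 -4160/33017 -2 4 N
5 2/13 2/13 -2/13 0 -2 3 W
final -1 3 S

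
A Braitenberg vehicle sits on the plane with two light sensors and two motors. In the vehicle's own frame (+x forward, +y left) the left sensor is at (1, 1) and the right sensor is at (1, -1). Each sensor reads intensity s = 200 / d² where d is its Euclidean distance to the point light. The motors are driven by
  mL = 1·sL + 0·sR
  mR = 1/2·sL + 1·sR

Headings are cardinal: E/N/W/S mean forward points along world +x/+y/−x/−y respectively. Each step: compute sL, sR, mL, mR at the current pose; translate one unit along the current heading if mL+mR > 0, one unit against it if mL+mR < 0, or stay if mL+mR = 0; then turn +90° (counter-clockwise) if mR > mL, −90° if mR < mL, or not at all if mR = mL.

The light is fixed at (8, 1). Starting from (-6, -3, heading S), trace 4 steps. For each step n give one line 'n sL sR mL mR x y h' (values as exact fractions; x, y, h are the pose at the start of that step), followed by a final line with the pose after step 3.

n=0: pose=(-6,-3,S); sL=100/97, sR=4/5; mL=100/97, mR=638/485; mL+mR=1138/485 → advance +1; mR−mL=138/485 → turn +1·90°
n=1: pose=(-6,-4,E); sL=40/37, sR=40/41; mL=40/37, mR=2300/1517; mL+mR=3940/1517 → advance +1; mR−mL=660/1517 → turn +1·90°
n=2: pose=(-5,-4,N); sL=50/53, sR=5/4; mL=50/53, mR=365/212; mL+mR=565/212 → advance +1; mR−mL=165/212 → turn +1·90°
n=3: pose=(-5,-3,W); sL=200/221, sR=40/41; mL=200/221, mR=12940/9061; mL+mR=21140/9061 → advance +1; mR−mL=4740/9061 → turn +1·90°

0 100/97 4/5 100/97 638/485 -6 -3 S
1 40/37 40/41 40/37 2300/1517 -6 -4 E
2 50/53 5/4 50/53 365/212 -5 -4 N
3 200/221 40/41 200/221 12940/9061 -5 -3 W
final -6 -3 S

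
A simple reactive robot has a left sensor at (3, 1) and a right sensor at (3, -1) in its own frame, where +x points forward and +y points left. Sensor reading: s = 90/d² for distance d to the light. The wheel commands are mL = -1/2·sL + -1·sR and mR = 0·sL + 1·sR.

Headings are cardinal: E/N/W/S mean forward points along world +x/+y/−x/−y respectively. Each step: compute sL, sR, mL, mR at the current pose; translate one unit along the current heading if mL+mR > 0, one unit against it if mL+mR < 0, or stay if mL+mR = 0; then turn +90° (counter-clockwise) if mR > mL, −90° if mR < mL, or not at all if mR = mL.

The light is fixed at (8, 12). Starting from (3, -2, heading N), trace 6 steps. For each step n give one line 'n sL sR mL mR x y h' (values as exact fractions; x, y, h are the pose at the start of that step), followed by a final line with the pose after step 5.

0 90/157 90/137 -20295/21509 90/137 3 -2 N
1 9/32 9/26 -405/832 9/26 3 -3 W
2 10/37 90/349 -5075/12913 90/349 4 -3 S
3 9/17 45/113 -2547/3842 45/113 4 -2 E
4 90/157 90/137 -20295/21509 90/137 3 -2 N
5 9/32 9/26 -405/832 9/26 3 -3 W
final 4 -3 S

n=0: pose=(3,-2,N); sL=90/157, sR=90/137; mL=-20295/21509, mR=90/137; mL+mR=-45/157 → advance -1; mR−mL=34425/21509 → turn +1·90°
n=1: pose=(3,-3,W); sL=9/32, sR=9/26; mL=-405/832, mR=9/26; mL+mR=-9/64 → advance -1; mR−mL=693/832 → turn +1·90°
n=2: pose=(4,-3,S); sL=10/37, sR=90/349; mL=-5075/12913, mR=90/349; mL+mR=-5/37 → advance -1; mR−mL=8405/12913 → turn +1·90°
n=3: pose=(4,-2,E); sL=9/17, sR=45/113; mL=-2547/3842, mR=45/113; mL+mR=-9/34 → advance -1; mR−mL=4077/3842 → turn +1·90°
n=4: pose=(3,-2,N); sL=90/157, sR=90/137; mL=-20295/21509, mR=90/137; mL+mR=-45/157 → advance -1; mR−mL=34425/21509 → turn +1·90°
n=5: pose=(3,-3,W); sL=9/32, sR=9/26; mL=-405/832, mR=9/26; mL+mR=-9/64 → advance -1; mR−mL=693/832 → turn +1·90°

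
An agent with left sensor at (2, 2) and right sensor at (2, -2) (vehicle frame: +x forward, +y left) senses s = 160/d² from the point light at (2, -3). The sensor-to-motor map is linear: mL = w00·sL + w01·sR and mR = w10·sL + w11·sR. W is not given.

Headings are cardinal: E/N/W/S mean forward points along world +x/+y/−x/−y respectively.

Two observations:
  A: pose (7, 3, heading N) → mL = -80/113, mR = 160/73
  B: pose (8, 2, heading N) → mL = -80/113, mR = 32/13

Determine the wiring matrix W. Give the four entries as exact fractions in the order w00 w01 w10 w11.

0 -1/2 1 0

obs A: pose=(7,3,N) → sL=160/73, sR=160/113, mL=-80/113, mR=160/73
obs B: pose=(8,2,N) → sL=32/13, sR=160/113, mL=-80/113, mR=32/13
sensor matrix S = [[160/73, 160/113], [32/13, 160/113]]; det S = -40960/107237
solve [mL_A; mL_B] = S·[w00; w01] and [mR_A; mR_B] = S·[w10; w11]:
  w00 = 0, w01 = -1/2, w10 = 1, w11 = 0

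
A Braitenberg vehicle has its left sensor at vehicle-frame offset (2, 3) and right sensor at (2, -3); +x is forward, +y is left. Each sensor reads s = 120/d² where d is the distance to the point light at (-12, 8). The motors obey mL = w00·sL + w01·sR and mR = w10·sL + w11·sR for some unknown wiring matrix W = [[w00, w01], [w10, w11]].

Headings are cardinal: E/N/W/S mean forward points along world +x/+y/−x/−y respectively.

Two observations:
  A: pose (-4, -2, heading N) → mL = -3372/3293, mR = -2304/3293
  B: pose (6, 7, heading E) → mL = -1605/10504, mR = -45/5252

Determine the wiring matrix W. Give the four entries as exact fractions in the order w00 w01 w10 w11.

-1 1/2 -1 1

obs A: pose=(-4,-2,N) → sL=120/89, sR=24/37, mL=-3372/3293, mR=-2304/3293
obs B: pose=(6,7,E) → sL=30/101, sR=15/52, mL=-1605/10504, mR=-45/5252
sensor matrix S = [[120/89, 24/37], [30/101, 15/52]]; det S = 848610/4323709
solve [mL_A; mL_B] = S·[w00; w01] and [mR_A; mR_B] = S·[w10; w11]:
  w00 = -1, w01 = 1/2, w10 = -1, w11 = 1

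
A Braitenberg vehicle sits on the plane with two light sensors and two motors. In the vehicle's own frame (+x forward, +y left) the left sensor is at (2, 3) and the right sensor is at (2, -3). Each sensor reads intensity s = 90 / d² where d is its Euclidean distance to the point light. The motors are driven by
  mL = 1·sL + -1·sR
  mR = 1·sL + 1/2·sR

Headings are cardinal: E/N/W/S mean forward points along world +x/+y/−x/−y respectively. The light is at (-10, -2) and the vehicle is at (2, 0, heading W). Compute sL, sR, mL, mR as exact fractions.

90/101 18/25 432/2525 3159/2525

left sensor world pos  = (0, -3); dL² = 101
right sensor world pos = (0, 3); dR² = 125
sL = 90/101 = 90/101
sR = 90/125 = 18/25
mL = 1·sL + -1·sR = 432/2525
mR = 1·sL + 1/2·sR = 3159/2525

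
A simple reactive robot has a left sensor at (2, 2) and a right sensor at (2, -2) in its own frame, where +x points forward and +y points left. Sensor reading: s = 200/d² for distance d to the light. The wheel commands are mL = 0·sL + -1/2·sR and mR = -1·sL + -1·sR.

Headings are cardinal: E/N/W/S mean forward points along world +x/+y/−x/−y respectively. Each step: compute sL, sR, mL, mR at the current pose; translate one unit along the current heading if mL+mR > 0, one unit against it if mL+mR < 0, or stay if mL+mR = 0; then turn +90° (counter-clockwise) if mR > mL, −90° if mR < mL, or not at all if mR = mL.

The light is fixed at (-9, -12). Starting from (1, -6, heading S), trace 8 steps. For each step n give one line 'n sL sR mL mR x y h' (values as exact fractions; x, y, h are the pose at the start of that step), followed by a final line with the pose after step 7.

n=0: pose=(1,-6,S); sL=5/4, sR=5/2; mL=-5/4, mR=-15/4; mL+mR=-5 → advance -1; mR−mL=-5/2 → turn -1·90°
n=1: pose=(1,-5,W); sL=200/89, sR=40/29; mL=-20/29, mR=-9360/2581; mL+mR=-11140/2581 → advance -1; mR−mL=-7580/2581 → turn -1·90°
n=2: pose=(2,-5,N); sL=100/81, sR=4/5; mL=-2/5, mR=-824/405; mL+mR=-986/405 → advance -1; mR−mL=-662/405 → turn -1·90°
n=3: pose=(2,-6,E); sL=200/233, sR=40/37; mL=-20/37, mR=-16720/8621; mL+mR=-21380/8621 → advance -1; mR−mL=-12060/8621 → turn -1·90°
n=4: pose=(1,-6,S); sL=5/4, sR=5/2; mL=-5/4, mR=-15/4; mL+mR=-5 → advance -1; mR−mL=-5/2 → turn -1·90°
n=5: pose=(1,-5,W); sL=200/89, sR=40/29; mL=-20/29, mR=-9360/2581; mL+mR=-11140/2581 → advance -1; mR−mL=-7580/2581 → turn -1·90°
n=6: pose=(2,-5,N); sL=100/81, sR=4/5; mL=-2/5, mR=-824/405; mL+mR=-986/405 → advance -1; mR−mL=-662/405 → turn -1·90°
n=7: pose=(2,-6,E); sL=200/233, sR=40/37; mL=-20/37, mR=-16720/8621; mL+mR=-21380/8621 → advance -1; mR−mL=-12060/8621 → turn -1·90°

0 5/4 5/2 -5/4 -15/4 1 -6 S
1 200/89 40/29 -20/29 -9360/2581 1 -5 W
2 100/81 4/5 -2/5 -824/405 2 -5 N
3 200/233 40/37 -20/37 -16720/8621 2 -6 E
4 5/4 5/2 -5/4 -15/4 1 -6 S
5 200/89 40/29 -20/29 -9360/2581 1 -5 W
6 100/81 4/5 -2/5 -824/405 2 -5 N
7 200/233 40/37 -20/37 -16720/8621 2 -6 E
final 1 -6 S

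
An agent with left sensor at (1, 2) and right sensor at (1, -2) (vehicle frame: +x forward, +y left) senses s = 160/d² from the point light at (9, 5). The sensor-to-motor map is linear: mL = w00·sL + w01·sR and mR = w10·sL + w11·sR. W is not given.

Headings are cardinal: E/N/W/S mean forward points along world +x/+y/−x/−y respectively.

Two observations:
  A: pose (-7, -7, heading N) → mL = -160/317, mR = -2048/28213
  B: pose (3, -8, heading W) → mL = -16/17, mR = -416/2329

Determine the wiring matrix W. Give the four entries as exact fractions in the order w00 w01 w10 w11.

0 -1 1/2 -1/2

obs A: pose=(-7,-7,N) → sL=32/89, sR=160/317, mL=-160/317, mR=-2048/28213
obs B: pose=(3,-8,W) → sL=80/137, sR=16/17, mL=-16/17, mR=-416/2329
sensor matrix S = [[32/89, 160/317], [80/137, 16/17]]; det S = 2869248/65708077
solve [mL_A; mL_B] = S·[w00; w01] and [mR_A; mR_B] = S·[w10; w11]:
  w00 = 0, w01 = -1, w10 = 1/2, w11 = -1/2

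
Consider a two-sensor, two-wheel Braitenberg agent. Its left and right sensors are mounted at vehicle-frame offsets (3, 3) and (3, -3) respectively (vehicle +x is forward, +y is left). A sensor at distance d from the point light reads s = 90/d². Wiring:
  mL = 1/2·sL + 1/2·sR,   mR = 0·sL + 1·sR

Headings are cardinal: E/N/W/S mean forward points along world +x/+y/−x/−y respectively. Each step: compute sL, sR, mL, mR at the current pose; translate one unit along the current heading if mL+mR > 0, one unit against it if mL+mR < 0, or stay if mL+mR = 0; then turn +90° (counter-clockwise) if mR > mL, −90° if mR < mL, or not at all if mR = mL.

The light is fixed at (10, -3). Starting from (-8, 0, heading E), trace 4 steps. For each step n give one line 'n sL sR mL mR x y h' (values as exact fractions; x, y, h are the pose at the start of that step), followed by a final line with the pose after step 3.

n=0: pose=(-8,0,E); sL=10/29, sR=2/5; mL=54/145, mR=2/5; mL+mR=112/145 → advance +1; mR−mL=4/145 → turn +1·90°
n=1: pose=(-7,0,N); sL=45/218, sR=45/116; mL=7515/25288, mR=45/116; mL+mR=17325/25288 → advance +1; mR−mL=2295/25288 → turn +1·90°
n=2: pose=(-7,1,W); sL=90/401, sR=90/449; mL=38250/180049, mR=90/449; mL+mR=74340/180049 → advance +1; mR−mL=-2160/180049 → turn -1·90°
n=3: pose=(-8,1,N); sL=9/49, sR=45/137; mL=1719/6713, mR=45/137; mL+mR=3924/6713 → advance +1; mR−mL=486/6713 → turn +1·90°

0 10/29 2/5 54/145 2/5 -8 0 E
1 45/218 45/116 7515/25288 45/116 -7 0 N
2 90/401 90/449 38250/180049 90/449 -7 1 W
3 9/49 45/137 1719/6713 45/137 -8 1 N
final -8 2 W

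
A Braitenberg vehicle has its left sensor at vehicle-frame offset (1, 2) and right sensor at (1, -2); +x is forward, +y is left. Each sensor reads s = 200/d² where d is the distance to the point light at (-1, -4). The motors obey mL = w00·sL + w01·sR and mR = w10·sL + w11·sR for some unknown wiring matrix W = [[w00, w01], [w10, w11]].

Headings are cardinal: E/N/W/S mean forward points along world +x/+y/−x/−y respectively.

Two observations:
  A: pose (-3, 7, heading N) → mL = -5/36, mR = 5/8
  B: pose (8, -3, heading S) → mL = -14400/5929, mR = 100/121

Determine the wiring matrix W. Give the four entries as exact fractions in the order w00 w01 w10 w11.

1 -1 1/2 0

obs A: pose=(-3,7,N) → sL=5/4, sR=25/18, mL=-5/36, mR=5/8
obs B: pose=(8,-3,S) → sL=200/121, sR=200/49, mL=-14400/5929, mR=100/121
sensor matrix S = [[5/4, 25/18], [200/121, 200/49]]; det S = 149750/53361
solve [mL_A; mL_B] = S·[w00; w01] and [mR_A; mR_B] = S·[w10; w11]:
  w00 = 1, w01 = -1, w10 = 1/2, w11 = 0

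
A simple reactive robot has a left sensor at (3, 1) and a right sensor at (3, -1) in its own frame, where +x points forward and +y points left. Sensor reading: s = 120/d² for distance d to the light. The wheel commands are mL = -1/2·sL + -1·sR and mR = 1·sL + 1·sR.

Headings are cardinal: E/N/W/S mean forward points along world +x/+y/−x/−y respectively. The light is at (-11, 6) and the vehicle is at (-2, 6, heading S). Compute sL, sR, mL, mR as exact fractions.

120/109 120/73 -17460/7957 21840/7957

left sensor world pos  = (-1, 3); dL² = 109
right sensor world pos = (-3, 3); dR² = 73
sL = 120/109 = 120/109
sR = 120/73 = 120/73
mL = -1/2·sL + -1·sR = -17460/7957
mR = 1·sL + 1·sR = 21840/7957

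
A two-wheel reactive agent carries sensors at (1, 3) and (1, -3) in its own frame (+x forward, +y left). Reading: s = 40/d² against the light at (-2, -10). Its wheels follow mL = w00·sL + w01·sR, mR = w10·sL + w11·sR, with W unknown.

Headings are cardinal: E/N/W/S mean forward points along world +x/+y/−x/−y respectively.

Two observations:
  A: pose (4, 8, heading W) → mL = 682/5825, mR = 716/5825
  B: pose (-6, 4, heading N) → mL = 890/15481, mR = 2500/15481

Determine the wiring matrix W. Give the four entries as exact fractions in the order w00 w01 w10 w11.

1 -1/2 1/2 1/2

obs A: pose=(4,8,W) → sL=4/25, sR=20/233, mL=682/5825, mR=716/5825
obs B: pose=(-6,4,N) → sL=20/137, sR=20/113, mL=890/15481, mR=2500/15481
sensor matrix S = [[4/25, 20/233], [20/137, 20/113]]; det S = 284736/18035365
solve [mL_A; mL_B] = S·[w00; w01] and [mR_A; mR_B] = S·[w10; w11]:
  w00 = 1, w01 = -1/2, w10 = 1/2, w11 = 1/2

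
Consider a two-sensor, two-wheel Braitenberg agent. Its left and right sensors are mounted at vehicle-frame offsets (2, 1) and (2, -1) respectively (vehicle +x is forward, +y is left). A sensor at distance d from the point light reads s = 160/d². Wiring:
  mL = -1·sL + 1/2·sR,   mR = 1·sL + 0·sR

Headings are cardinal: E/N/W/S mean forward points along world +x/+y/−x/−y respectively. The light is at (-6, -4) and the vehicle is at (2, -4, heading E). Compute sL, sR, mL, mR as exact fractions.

left sensor world pos  = (4, -3); dL² = 101
right sensor world pos = (4, -5); dR² = 101
sL = 160/101 = 160/101
sR = 160/101 = 160/101
mL = -1·sL + 1/2·sR = -80/101
mR = 1·sL + 0·sR = 160/101

160/101 160/101 -80/101 160/101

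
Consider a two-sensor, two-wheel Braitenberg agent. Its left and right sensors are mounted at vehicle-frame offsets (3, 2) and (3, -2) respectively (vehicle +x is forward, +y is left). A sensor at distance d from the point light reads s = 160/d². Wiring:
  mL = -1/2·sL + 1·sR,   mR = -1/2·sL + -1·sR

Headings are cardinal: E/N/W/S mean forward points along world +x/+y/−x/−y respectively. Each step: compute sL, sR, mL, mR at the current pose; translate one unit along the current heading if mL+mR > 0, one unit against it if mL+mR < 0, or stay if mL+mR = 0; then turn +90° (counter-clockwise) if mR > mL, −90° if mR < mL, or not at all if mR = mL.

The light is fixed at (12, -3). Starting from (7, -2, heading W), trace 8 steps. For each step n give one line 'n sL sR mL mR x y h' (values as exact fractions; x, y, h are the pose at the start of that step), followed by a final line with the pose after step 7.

n=0: pose=(7,-2,W); sL=32/13, sR=160/73; mL=912/949, mR=-3248/949; mL+mR=-32/13 → advance -1; mR−mL=-320/73 → turn -1·90°
n=1: pose=(8,-2,N); sL=40/13, sR=8; mL=84/13, mR=-124/13; mL+mR=-40/13 → advance -1; mR−mL=-16 → turn -1·90°
n=2: pose=(8,-3,E); sL=32, sR=32; mL=16, mR=-48; mL+mR=-32 → advance -1; mR−mL=-64 → turn -1·90°
n=3: pose=(7,-3,S); sL=80/9, sR=80/29; mL=-440/261, mR=-1880/261; mL+mR=-80/9 → advance -1; mR−mL=-160/29 → turn -1·90°
n=4: pose=(7,-2,W); sL=32/13, sR=160/73; mL=912/949, mR=-3248/949; mL+mR=-32/13 → advance -1; mR−mL=-320/73 → turn -1·90°
n=5: pose=(8,-2,N); sL=40/13, sR=8; mL=84/13, mR=-124/13; mL+mR=-40/13 → advance -1; mR−mL=-16 → turn -1·90°
n=6: pose=(8,-3,E); sL=32, sR=32; mL=16, mR=-48; mL+mR=-32 → advance -1; mR−mL=-64 → turn -1·90°
n=7: pose=(7,-3,S); sL=80/9, sR=80/29; mL=-440/261, mR=-1880/261; mL+mR=-80/9 → advance -1; mR−mL=-160/29 → turn -1·90°

0 32/13 160/73 912/949 -3248/949 7 -2 W
1 40/13 8 84/13 -124/13 8 -2 N
2 32 32 16 -48 8 -3 E
3 80/9 80/29 -440/261 -1880/261 7 -3 S
4 32/13 160/73 912/949 -3248/949 7 -2 W
5 40/13 8 84/13 -124/13 8 -2 N
6 32 32 16 -48 8 -3 E
7 80/9 80/29 -440/261 -1880/261 7 -3 S
final 7 -2 W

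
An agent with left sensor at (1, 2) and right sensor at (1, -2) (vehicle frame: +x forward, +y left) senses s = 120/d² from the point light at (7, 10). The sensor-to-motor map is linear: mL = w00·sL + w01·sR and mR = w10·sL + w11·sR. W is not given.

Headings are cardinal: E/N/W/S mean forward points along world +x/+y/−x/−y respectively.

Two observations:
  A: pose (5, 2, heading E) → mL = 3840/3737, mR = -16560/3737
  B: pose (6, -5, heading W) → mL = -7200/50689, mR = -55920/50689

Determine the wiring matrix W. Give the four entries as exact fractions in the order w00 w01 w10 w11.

1/2 -1/2 -1 -1

obs A: pose=(5,2,E) → sL=120/37, sR=120/101, mL=3840/3737, mR=-16560/3737
obs B: pose=(6,-5,W) → sL=120/293, sR=120/173, mL=-7200/50689, mR=-55920/50689
sensor matrix S = [[120/37, 120/101], [120/293, 120/173]]; det S = 333964800/189424793
solve [mL_A; mL_B] = S·[w00; w01] and [mR_A; mR_B] = S·[w10; w11]:
  w00 = 1/2, w01 = -1/2, w10 = -1, w11 = -1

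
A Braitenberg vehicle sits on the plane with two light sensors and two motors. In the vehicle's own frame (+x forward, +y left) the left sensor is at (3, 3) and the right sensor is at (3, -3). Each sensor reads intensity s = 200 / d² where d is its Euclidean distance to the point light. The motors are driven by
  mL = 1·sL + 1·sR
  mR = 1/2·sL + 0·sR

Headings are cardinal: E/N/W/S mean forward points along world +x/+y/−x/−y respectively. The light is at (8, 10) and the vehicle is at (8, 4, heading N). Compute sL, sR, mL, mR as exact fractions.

100/9 100/9 200/9 50/9

left sensor world pos  = (5, 7); dL² = 18
right sensor world pos = (11, 7); dR² = 18
sL = 200/18 = 100/9
sR = 200/18 = 100/9
mL = 1·sL + 1·sR = 200/9
mR = 1/2·sL + 0·sR = 50/9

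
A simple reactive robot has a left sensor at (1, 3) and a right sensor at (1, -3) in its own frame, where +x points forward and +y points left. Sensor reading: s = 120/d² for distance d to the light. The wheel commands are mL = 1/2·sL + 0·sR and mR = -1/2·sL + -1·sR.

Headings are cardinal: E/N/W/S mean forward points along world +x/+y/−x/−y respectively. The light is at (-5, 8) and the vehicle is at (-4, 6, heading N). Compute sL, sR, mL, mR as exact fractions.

24 120/17 12 -324/17

left sensor world pos  = (-7, 7); dL² = 5
right sensor world pos = (-1, 7); dR² = 17
sL = 120/5 = 24
sR = 120/17 = 120/17
mL = 1/2·sL + 0·sR = 12
mR = -1/2·sL + -1·sR = -324/17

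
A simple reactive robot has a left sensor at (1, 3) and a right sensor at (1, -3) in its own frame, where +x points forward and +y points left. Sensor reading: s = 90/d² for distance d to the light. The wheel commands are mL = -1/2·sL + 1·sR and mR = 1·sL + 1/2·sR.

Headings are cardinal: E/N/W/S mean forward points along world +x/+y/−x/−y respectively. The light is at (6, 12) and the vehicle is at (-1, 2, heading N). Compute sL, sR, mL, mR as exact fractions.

left sensor world pos  = (-4, 3); dL² = 181
right sensor world pos = (2, 3); dR² = 97
sL = 90/181 = 90/181
sR = 90/97 = 90/97
mL = -1/2·sL + 1·sR = 11925/17557
mR = 1·sL + 1/2·sR = 16875/17557

90/181 90/97 11925/17557 16875/17557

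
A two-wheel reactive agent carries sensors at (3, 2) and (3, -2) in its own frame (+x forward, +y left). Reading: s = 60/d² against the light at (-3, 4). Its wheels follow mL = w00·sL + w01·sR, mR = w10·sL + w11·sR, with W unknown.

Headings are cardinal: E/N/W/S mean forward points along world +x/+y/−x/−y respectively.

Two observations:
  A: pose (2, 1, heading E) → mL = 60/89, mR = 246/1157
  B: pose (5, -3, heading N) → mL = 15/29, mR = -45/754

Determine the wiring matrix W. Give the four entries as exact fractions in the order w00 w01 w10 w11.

0 1 -1/2 1

obs A: pose=(2,1,E) → sL=12/13, sR=60/89, mL=60/89, mR=246/1157
obs B: pose=(5,-3,N) → sL=15/13, sR=15/29, mL=15/29, mR=-45/754
sensor matrix S = [[12/13, 60/89], [15/13, 15/29]]; det S = -10080/33553
solve [mL_A; mL_B] = S·[w00; w01] and [mR_A; mR_B] = S·[w10; w11]:
  w00 = 0, w01 = 1, w10 = -1/2, w11 = 1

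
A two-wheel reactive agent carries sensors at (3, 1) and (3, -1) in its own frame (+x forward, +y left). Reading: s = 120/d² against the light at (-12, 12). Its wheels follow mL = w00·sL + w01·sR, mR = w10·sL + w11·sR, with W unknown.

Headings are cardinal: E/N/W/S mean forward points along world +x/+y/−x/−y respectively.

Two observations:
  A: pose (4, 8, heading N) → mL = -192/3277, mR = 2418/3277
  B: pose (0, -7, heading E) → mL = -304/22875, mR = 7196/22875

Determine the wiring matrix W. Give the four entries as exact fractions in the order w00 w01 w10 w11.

-1/2 1/2 1 1/2

obs A: pose=(4,8,N) → sL=60/113, sR=12/29, mL=-192/3277, mR=2418/3277
obs B: pose=(0,-7,E) → sL=40/183, sR=24/125, mL=-304/22875, mR=7196/22875
sensor matrix S = [[60/113, 12/29], [40/183, 24/125]]; det S = 57472/4997425
solve [mL_A; mL_B] = S·[w00; w01] and [mR_A; mR_B] = S·[w10; w11]:
  w00 = -1/2, w01 = 1/2, w10 = 1, w11 = 1/2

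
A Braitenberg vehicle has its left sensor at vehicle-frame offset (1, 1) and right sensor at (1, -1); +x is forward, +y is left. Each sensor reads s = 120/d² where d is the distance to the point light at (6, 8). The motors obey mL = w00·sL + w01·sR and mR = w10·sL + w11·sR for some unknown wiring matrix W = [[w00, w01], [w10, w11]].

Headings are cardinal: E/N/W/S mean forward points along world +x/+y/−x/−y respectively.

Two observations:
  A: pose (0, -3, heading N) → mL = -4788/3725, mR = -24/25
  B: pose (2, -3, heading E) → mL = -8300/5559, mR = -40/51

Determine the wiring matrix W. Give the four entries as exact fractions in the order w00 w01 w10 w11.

obs A: pose=(0,-3,N) → sL=120/149, sR=24/25, mL=-4788/3725, mR=-24/25
obs B: pose=(2,-3,E) → sL=120/109, sR=40/51, mL=-8300/5559, mR=-40/51
sensor matrix S = [[120/149, 24/25], [120/109, 40/51]]; det S = -587008/1380485
solve [mL_A; mL_B] = S·[w00; w01] and [mR_A; mR_B] = S·[w10; w11]:
  w00 = -1, w01 = -1/2, w10 = 0, w11 = -1

-1 -1/2 0 -1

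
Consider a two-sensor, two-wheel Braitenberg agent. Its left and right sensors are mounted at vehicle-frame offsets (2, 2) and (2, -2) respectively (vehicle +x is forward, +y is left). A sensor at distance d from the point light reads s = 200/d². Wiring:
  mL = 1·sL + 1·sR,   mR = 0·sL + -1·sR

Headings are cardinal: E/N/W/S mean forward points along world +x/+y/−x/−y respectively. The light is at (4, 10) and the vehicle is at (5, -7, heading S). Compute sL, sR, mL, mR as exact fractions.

20/37 100/181 7320/6697 -100/181

left sensor world pos  = (7, -9); dL² = 370
right sensor world pos = (3, -9); dR² = 362
sL = 200/370 = 20/37
sR = 200/362 = 100/181
mL = 1·sL + 1·sR = 7320/6697
mR = 0·sL + -1·sR = -100/181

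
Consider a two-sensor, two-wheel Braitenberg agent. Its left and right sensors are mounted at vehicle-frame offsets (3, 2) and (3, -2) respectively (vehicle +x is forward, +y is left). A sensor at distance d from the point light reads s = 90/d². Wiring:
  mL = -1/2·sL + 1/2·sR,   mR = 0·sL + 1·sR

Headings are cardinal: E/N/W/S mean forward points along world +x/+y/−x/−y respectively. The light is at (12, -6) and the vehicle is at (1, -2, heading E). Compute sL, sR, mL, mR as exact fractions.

left sensor world pos  = (4, 0); dL² = 100
right sensor world pos = (4, -4); dR² = 68
sL = 90/100 = 9/10
sR = 90/68 = 45/34
mL = -1/2·sL + 1/2·sR = 18/85
mR = 0·sL + 1·sR = 45/34

9/10 45/34 18/85 45/34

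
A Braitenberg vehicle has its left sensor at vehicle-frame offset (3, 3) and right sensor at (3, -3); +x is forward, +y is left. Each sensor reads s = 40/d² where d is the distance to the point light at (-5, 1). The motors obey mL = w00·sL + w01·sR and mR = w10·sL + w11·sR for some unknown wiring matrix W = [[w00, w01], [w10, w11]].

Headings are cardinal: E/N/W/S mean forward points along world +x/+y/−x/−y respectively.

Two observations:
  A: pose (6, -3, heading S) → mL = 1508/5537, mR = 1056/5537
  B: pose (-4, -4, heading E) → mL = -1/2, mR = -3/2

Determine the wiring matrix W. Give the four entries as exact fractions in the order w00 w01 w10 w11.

obs A: pose=(6,-3,S) → sL=8/49, sR=40/113, mL=1508/5537, mR=1056/5537
obs B: pose=(-4,-4,E) → sL=2, sR=1/2, mL=-1/2, mR=-3/2
sensor matrix S = [[8/49, 40/113], [2, 1/2]]; det S = -3468/5537
solve [mL_A; mL_B] = S·[w00; w01] and [mR_A; mR_B] = S·[w10; w11]:
  w00 = -1/2, w01 = 1, w10 = -1, w11 = 1

-1/2 1 -1 1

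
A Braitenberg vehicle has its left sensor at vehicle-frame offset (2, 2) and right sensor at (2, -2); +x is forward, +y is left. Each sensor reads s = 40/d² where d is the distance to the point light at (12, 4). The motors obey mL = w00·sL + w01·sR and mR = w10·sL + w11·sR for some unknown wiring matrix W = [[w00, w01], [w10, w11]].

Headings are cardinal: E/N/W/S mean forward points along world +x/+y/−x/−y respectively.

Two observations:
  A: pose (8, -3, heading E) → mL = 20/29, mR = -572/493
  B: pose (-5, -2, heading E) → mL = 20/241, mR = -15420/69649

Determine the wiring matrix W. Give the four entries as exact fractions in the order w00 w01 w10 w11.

obs A: pose=(8,-3,E) → sL=40/29, sR=8/17, mL=20/29, mR=-572/493
obs B: pose=(-5,-2,E) → sL=40/241, sR=40/289, mL=20/241, mR=-15420/69649
sensor matrix S = [[40/29, 8/17], [40/241, 40/289]]; det S = 227840/2019821
solve [mL_A; mL_B] = S·[w00; w01] and [mR_A; mR_B] = S·[w10; w11]:
  w00 = 1/2, w01 = 0, w10 = -1/2, w11 = -1

1/2 0 -1/2 -1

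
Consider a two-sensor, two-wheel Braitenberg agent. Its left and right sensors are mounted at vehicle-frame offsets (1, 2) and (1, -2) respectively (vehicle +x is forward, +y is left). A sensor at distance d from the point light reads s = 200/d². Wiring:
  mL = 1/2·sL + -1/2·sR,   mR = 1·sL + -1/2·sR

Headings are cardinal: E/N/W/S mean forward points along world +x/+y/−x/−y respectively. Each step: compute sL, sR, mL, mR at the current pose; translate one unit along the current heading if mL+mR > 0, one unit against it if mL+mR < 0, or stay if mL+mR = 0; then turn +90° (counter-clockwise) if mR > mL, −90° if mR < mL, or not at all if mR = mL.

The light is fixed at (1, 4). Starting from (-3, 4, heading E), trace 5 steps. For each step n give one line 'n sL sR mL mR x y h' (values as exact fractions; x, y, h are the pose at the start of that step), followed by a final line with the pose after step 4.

n=0: pose=(-3,4,E); sL=200/13, sR=200/13; mL=0, mR=100/13; mL+mR=100/13 → advance +1; mR−mL=100/13 → turn +1·90°
n=1: pose=(-2,4,N); sL=100/13, sR=100; mL=-600/13, mR=-550/13; mL+mR=-1150/13 → advance -1; mR−mL=50/13 → turn +1·90°
n=2: pose=(-2,3,W); sL=8, sR=200/17; mL=-32/17, mR=36/17; mL+mR=4/17 → advance +1; mR−mL=4 → turn +1·90°
n=3: pose=(-3,3,S); sL=25, sR=5; mL=10, mR=45/2; mL+mR=65/2 → advance +1; mR−mL=25/2 → turn +1·90°
n=4: pose=(-3,2,E); sL=200/9, sR=8; mL=64/9, mR=164/9; mL+mR=76/3 → advance +1; mR−mL=100/9 → turn +1·90°

0 200/13 200/13 0 100/13 -3 4 E
1 100/13 100 -600/13 -550/13 -2 4 N
2 8 200/17 -32/17 36/17 -2 3 W
3 25 5 10 45/2 -3 3 S
4 200/9 8 64/9 164/9 -3 2 E
final -2 2 N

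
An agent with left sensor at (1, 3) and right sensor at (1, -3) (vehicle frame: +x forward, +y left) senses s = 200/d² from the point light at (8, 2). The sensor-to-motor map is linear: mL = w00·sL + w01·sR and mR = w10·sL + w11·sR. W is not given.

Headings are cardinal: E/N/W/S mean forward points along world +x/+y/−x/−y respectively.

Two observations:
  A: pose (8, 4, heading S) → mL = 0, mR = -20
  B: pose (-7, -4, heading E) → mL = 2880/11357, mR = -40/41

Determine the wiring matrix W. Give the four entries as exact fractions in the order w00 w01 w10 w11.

1 -1 -1 0

obs A: pose=(8,4,S) → sL=20, sR=20, mL=0, mR=-20
obs B: pose=(-7,-4,E) → sL=40/41, sR=200/277, mL=2880/11357, mR=-40/41
sensor matrix S = [[20, 20], [40/41, 200/277]]; det S = -57600/11357
solve [mL_A; mL_B] = S·[w00; w01] and [mR_A; mR_B] = S·[w10; w11]:
  w00 = 1, w01 = -1, w10 = -1, w11 = 0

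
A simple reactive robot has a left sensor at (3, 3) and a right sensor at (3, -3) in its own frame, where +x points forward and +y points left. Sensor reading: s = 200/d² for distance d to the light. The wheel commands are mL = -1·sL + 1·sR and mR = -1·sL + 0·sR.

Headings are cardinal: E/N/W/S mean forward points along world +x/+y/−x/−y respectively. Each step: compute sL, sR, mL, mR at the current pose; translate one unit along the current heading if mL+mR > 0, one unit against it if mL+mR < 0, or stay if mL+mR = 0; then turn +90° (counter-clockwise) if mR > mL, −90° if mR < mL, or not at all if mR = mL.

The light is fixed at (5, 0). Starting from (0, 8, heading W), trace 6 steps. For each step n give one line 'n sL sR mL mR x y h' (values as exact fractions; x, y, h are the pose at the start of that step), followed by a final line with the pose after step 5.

0 200/89 40/37 -3840/3293 -200/89 0 8 W
1 20/17 100/61 480/1037 -20/17 1 8 N
2 200/101 200/17 16800/1717 -200/101 1 7 E
3 25/2 50/13 -225/26 -25/2 2 7 S
4 200/61 200/157 -19200/9577 -200/61 2 8 W
5 100/73 100/61 1200/4453 -100/73 3 8 N
final 3 7 E

n=0: pose=(0,8,W); sL=200/89, sR=40/37; mL=-3840/3293, mR=-200/89; mL+mR=-11240/3293 → advance -1; mR−mL=-40/37 → turn -1·90°
n=1: pose=(1,8,N); sL=20/17, sR=100/61; mL=480/1037, mR=-20/17; mL+mR=-740/1037 → advance -1; mR−mL=-100/61 → turn -1·90°
n=2: pose=(1,7,E); sL=200/101, sR=200/17; mL=16800/1717, mR=-200/101; mL+mR=13400/1717 → advance +1; mR−mL=-200/17 → turn -1·90°
n=3: pose=(2,7,S); sL=25/2, sR=50/13; mL=-225/26, mR=-25/2; mL+mR=-275/13 → advance -1; mR−mL=-50/13 → turn -1·90°
n=4: pose=(2,8,W); sL=200/61, sR=200/157; mL=-19200/9577, mR=-200/61; mL+mR=-50600/9577 → advance -1; mR−mL=-200/157 → turn -1·90°
n=5: pose=(3,8,N); sL=100/73, sR=100/61; mL=1200/4453, mR=-100/73; mL+mR=-4900/4453 → advance -1; mR−mL=-100/61 → turn -1·90°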